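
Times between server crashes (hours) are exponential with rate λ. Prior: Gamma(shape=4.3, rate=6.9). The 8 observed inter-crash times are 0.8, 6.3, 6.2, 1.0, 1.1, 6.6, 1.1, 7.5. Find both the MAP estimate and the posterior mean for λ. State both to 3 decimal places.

Σ times = 30.6. Posterior: Gamma(shape = 4.3+8 = 12.3, rate = 6.9+30.6 = 37.5).
Mode = (α−1)/β = 11.3/37.5 = 0.301.
Mean = α/β = 12.3/37.5 = 0.328.
The mean is pulled above the mode by the posterior's right skew.

MAP = 0.301, posterior mean = 0.328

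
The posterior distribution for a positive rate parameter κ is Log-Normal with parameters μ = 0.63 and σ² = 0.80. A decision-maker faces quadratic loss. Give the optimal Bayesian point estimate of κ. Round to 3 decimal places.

Mode = exp(μ − σ²) = exp(-0.17) = 0.844.
Mean = exp(μ + σ²/2) = exp(1.030) = 2.801.
Quadratic loss ⇒ the optimal estimator is the posterior mean.

2.801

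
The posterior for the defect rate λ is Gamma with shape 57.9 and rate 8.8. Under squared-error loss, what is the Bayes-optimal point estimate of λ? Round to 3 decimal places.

6.580

Mode = (α−1)/β = 56.9/8.8 = 6.466.
Mean = α/β = 57.9/8.8 = 6.580.
Squared-error loss ⇒ the optimal estimator is the posterior mean.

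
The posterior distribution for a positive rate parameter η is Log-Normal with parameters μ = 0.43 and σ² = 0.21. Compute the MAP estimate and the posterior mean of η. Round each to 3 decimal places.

MAP = 1.246; posterior mean = 1.707

Mode = exp(μ − σ²) = exp(0.22) = 1.246.
Mean = exp(μ + σ²/2) = exp(0.535) = 1.707.
The posterior is right-skewed, so the mean exceeds the mode.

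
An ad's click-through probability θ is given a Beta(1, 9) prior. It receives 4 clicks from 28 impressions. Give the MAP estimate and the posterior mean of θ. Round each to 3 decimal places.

MAP = 0.111; posterior mean = 0.132

Posterior: Beta(1+4, 9+24) = Beta(5, 33).
Mode = (5−1)/(5+33−2) = 4/36 = 0.111.
Mean = 5/(5+33) = 5/38 = 0.132.
The mean is pulled above the mode by the posterior's right skew.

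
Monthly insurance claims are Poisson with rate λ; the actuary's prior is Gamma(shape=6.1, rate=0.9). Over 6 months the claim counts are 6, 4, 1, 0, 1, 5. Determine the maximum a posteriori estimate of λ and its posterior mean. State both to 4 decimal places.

MAP = 3.2029; posterior mean = 3.3478

Σ counts = 17. Posterior: Gamma(shape = 6.1+17 = 23.1, rate = 0.9+6 = 6.9).
Mode = (α−1)/β = 22.1/6.9 = 3.2029.
Mean = α/β = 23.1/6.9 = 3.3478.
Mean > mode: the posterior has a right tail.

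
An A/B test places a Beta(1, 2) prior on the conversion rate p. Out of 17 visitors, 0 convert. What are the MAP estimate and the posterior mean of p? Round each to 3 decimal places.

Posterior: Beta(1+0, 2+17) = Beta(1, 19).
Since α = 1 ≤ 1 and β > 1, the Beta density is monotone decreasing on [0,1]; the mode is at 0.
Mean = 1/(1+19) = 0.050.

MAP = 0.000; posterior mean = 0.050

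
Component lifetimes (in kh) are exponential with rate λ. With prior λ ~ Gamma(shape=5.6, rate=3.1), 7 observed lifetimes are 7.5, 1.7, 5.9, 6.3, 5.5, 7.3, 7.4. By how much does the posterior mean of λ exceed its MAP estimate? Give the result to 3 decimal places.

0.022

Σ times = 41.6. Posterior: Gamma(shape = 5.6+7 = 12.6, rate = 3.1+41.6 = 44.7).
Mode = (α−1)/β = 11.6/44.7 = 0.260.
Mean = α/β = 12.6/44.7 = 0.282.
Difference = 0.282 − 0.260 = 0.022.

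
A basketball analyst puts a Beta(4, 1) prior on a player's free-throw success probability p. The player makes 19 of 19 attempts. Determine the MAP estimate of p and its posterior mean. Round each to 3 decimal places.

MAP: 1.000. Posterior mean: 0.958.

Posterior: Beta(4+19, 1+0) = Beta(23, 1).
Since β = 1 ≤ 1 and α > 1, the Beta density is monotone increasing on [0,1]; the mode is at 1.
Mean = 23/(23+1) = 0.958.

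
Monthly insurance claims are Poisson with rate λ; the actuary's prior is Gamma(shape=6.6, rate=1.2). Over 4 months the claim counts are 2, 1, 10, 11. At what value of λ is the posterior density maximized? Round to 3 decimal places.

5.692

Σ counts = 24. Posterior: Gamma(shape = 6.6+24 = 30.6, rate = 1.2+4 = 5.2).
Mode = (α−1)/β = 29.6/5.2 = 5.692.
Mean = α/β = 30.6/5.2 = 5.885.
This is the posterior mode — the MAP estimate.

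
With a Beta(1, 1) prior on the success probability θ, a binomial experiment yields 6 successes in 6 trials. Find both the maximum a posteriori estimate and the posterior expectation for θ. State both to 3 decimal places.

Posterior: Beta(1+6, 1+0) = Beta(7, 1).
Since β = 1 ≤ 1 and α > 1, the Beta density is monotone increasing on [0,1]; the mode is at 1.
Mean = 7/(7+1) = 0.875.
Mode > mean: the posterior has a left tail.

maximum a posteriori estimate = 1.000, posterior expectation = 0.875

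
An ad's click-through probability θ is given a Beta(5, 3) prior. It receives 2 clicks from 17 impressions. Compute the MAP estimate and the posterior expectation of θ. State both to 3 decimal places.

Posterior: Beta(5+2, 3+15) = Beta(7, 18).
Mode = (7−1)/(7+18−2) = 6/23 = 0.261.
Mean = 7/(7+18) = 7/25 = 0.280.

MAP = 0.261, posterior mean = 0.280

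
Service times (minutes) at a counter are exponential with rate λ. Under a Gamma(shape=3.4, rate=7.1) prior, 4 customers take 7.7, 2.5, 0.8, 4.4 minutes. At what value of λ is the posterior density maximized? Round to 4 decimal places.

Σ times = 15.4. Posterior: Gamma(shape = 3.4+4 = 7.4, rate = 7.1+15.4 = 22.5).
Mode = (α−1)/β = 6.4/22.5 = 0.2844.
Mean = α/β = 7.4/22.5 = 0.3289.
This is the posterior mode — the MAP estimate.

0.2844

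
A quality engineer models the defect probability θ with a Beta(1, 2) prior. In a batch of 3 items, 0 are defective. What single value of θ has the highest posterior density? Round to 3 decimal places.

0.000

Posterior: Beta(1+0, 2+3) = Beta(1, 5).
Since α = 1 ≤ 1 and β > 1, the Beta density is monotone decreasing on [0,1]; the mode is at 0.
Mean = 1/(1+5) = 0.167.
This is the posterior mode — the MAP estimate.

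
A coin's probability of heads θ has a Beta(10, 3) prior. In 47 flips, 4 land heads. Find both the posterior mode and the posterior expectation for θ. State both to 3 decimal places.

Posterior: Beta(10+4, 3+43) = Beta(14, 46).
Mode = (14−1)/(14+46−2) = 13/58 = 0.224.
Mean = 14/(14+46) = 14/60 = 0.233.

θ_MAP = 0.224, E[θ|data] = 0.233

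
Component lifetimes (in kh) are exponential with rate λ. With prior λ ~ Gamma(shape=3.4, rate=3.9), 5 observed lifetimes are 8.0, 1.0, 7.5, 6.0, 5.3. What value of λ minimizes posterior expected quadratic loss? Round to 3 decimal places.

Σ times = 27.8. Posterior: Gamma(shape = 3.4+5 = 8.4, rate = 3.9+27.8 = 31.7).
Mode = (α−1)/β = 7.4/31.7 = 0.233.
Mean = α/β = 8.4/31.7 = 0.265.
Quadratic loss ⇒ the optimal estimator is the posterior mean.

0.265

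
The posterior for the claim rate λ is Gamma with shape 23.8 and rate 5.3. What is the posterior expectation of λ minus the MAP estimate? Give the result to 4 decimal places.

Mode = (α−1)/β = 22.8/5.3 = 4.3019.
Mean = α/β = 23.8/5.3 = 4.4906.
Difference = 4.4906 − 4.3019 = 0.1887.

0.1887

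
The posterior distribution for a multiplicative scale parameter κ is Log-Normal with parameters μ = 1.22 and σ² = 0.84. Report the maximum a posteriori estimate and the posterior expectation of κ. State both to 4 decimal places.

MAP: 1.4623. Posterior mean: 5.1552.

Mode = exp(μ − σ²) = exp(0.38) = 1.4623.
Mean = exp(μ + σ²/2) = exp(1.640) = 5.1552.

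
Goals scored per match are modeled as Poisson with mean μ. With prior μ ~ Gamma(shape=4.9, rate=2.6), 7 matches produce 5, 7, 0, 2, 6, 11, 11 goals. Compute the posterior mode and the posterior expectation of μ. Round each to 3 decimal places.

Σ counts = 42. Posterior: Gamma(shape = 4.9+42 = 46.9, rate = 2.6+7 = 9.6).
Mode = (α−1)/β = 45.9/9.6 = 4.781.
Mean = α/β = 46.9/9.6 = 4.885.
Right-skewed posterior ⇒ mode < mean.

MAP = 4.781; posterior mean = 4.885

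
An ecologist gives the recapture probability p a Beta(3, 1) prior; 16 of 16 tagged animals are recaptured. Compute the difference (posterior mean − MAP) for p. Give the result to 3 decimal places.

-0.050

Posterior: Beta(3+16, 1+0) = Beta(19, 1).
Since β = 1 ≤ 1 and α > 1, the Beta density is monotone increasing on [0,1]; the mode is at 1.
Mean = 19/(19+1) = 0.950.
Difference = 0.950 − 1.000 = -0.050.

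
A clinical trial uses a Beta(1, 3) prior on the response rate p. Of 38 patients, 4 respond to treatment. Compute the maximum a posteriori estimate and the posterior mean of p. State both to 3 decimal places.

maximum a posteriori estimate = 0.100, posterior mean = 0.119

Posterior: Beta(1+4, 3+34) = Beta(5, 37).
Mode = (5−1)/(5+37−2) = 4/40 = 0.100.
Mean = 5/(5+37) = 5/42 = 0.119.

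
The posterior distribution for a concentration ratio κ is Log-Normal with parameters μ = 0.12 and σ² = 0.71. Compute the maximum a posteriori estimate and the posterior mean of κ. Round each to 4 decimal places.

MAP = 0.5543; posterior mean = 1.6080

Mode = exp(μ − σ²) = exp(-0.59) = 0.5543.
Mean = exp(μ + σ²/2) = exp(0.475) = 1.6080.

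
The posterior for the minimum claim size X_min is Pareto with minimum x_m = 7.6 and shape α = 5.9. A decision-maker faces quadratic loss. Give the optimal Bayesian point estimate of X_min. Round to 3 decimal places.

9.151

The Pareto density is strictly decreasing on [x_m, ∞), so the mode is x_m = 7.600.
Mean = α·x_m/(α−1) = 5.9·7.6/4.9 = 9.151.
Quadratic loss ⇒ the optimal estimator is the posterior mean.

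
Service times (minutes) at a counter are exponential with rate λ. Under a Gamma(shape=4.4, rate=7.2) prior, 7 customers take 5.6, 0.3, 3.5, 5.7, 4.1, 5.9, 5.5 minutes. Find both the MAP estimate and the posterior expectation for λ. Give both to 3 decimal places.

Σ times = 30.6. Posterior: Gamma(shape = 4.4+7 = 11.4, rate = 7.2+30.6 = 37.8).
Mode = (α−1)/β = 10.4/37.8 = 0.275.
Mean = α/β = 11.4/37.8 = 0.302.

λ_MAP = 0.275, E[λ|data] = 0.302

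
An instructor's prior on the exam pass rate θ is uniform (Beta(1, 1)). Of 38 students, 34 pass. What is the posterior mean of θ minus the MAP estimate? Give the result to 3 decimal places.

-0.020

Posterior: Beta(1+34, 1+4) = Beta(35, 5).
Mode = (35−1)/(35+5−2) = 34/38 = 0.895.
With a flat prior the MAP equals the MLE, 34/38.
Mean = 35/(35+5) = 35/40 = 0.875.
Difference = 0.875 − 0.895 = -0.020.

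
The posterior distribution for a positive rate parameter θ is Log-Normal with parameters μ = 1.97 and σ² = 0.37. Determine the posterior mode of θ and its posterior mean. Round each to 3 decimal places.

posterior mode = 4.953, posterior mean = 8.628

Mode = exp(μ − σ²) = exp(1.60) = 4.953.
Mean = exp(μ + σ²/2) = exp(2.155) = 8.628.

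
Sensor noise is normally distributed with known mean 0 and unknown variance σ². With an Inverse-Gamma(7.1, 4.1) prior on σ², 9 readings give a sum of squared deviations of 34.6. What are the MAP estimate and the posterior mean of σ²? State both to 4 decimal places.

Posterior: Inverse-Gamma(shape = 7.1+9/2 = 11.6, scale = 4.1+34.6/2 = 21.4).
Mode = β/(α+1) = 21.4/12.6 = 1.6984.
Mean = β/(α−1) = 21.4/10.6 = 2.0189.
Mean > mode: the posterior has a right tail.

MAP = 1.6984; posterior mean = 2.0189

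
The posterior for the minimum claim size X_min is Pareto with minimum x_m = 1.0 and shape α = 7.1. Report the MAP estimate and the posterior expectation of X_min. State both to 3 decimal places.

The Pareto density is strictly decreasing on [x_m, ∞), so the mode is x_m = 1.000.
Mean = α·x_m/(α−1) = 7.1·1.0/6.1 = 1.164.
Right-skewed posterior ⇒ mode < mean.

MAP: 1.000. Posterior mean: 1.164.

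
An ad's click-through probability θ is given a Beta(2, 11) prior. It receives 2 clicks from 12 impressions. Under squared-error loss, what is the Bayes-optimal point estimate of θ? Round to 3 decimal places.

Posterior: Beta(2+2, 11+10) = Beta(4, 21).
Mode = (4−1)/(4+21−2) = 3/23 = 0.130.
Mean = 4/(4+21) = 4/25 = 0.160.
Squared-error loss ⇒ the optimal estimator is the posterior mean.

0.160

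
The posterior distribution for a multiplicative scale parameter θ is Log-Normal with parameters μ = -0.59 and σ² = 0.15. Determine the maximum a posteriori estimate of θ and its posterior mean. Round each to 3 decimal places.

Mode = exp(μ − σ²) = exp(-0.74) = 0.477.
Mean = exp(μ + σ²/2) = exp(-0.515) = 0.598.

θ_MAP = 0.477, E[θ|data] = 0.598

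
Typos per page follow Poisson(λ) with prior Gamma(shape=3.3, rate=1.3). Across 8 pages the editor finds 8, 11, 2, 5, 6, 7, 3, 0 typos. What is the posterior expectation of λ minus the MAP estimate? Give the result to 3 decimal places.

0.108

Σ counts = 42. Posterior: Gamma(shape = 3.3+42 = 45.3, rate = 1.3+8 = 9.3).
Mode = (α−1)/β = 44.3/9.3 = 4.763.
Mean = α/β = 45.3/9.3 = 4.871.
Difference = 4.871 − 4.763 = 0.108.
Mean > mode: the posterior has a right tail.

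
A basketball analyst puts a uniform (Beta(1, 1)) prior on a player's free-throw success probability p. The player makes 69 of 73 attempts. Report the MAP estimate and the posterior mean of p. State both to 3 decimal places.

Posterior: Beta(1+69, 1+4) = Beta(70, 5).
Mode = (70−1)/(70+5−2) = 69/73 = 0.945.
With a flat prior the MAP equals the MLE, 69/73.
Mean = 70/(70+5) = 70/75 = 0.933.

MAP = 0.945; posterior mean = 0.933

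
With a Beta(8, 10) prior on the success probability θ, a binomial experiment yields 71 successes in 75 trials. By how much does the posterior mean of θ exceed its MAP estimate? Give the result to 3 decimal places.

-0.008

Posterior: Beta(8+71, 10+4) = Beta(79, 14).
Mode = (79−1)/(79+14−2) = 78/91 = 0.857.
Mean = 79/(79+14) = 79/93 = 0.849.
Difference = 0.849 − 0.857 = -0.008.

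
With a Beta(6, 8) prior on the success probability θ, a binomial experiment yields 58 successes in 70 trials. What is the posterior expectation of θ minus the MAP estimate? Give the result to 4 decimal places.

-0.0064

Posterior: Beta(6+58, 8+12) = Beta(64, 20).
Mode = (64−1)/(64+20−2) = 63/82 = 0.7683.
Mean = 64/(64+20) = 64/84 = 0.7619.
Difference = 0.7619 − 0.7683 = -0.0064.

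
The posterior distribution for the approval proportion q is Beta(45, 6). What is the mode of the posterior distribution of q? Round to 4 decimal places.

Mode = (45−1)/(45+6−2) = 44/49 = 0.8980.
Mean = 45/(45+6) = 45/51 = 0.8824.
This is the posterior mode — the MAP estimate.

0.8980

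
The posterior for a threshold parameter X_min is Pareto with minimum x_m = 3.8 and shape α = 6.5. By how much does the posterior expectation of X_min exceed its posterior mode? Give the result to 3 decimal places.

The Pareto density is strictly decreasing on [x_m, ∞), so the mode is x_m = 3.800.
Mean = α·x_m/(α−1) = 6.5·3.8/5.5 = 4.491.
Difference = 4.491 − 3.800 = 0.691.

0.691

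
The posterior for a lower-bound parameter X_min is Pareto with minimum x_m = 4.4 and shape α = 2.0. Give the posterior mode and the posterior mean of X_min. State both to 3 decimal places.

MAP = 4.400, posterior mean = 8.800

The Pareto density is strictly decreasing on [x_m, ∞), so the mode is x_m = 4.400.
Mean = α·x_m/(α−1) = 2.0·4.4/1.0 = 8.800.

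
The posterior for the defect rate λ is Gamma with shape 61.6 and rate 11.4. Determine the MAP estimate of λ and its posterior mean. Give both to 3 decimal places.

MAP = 5.316, posterior mean = 5.404

Mode = (α−1)/β = 60.6/11.4 = 5.316.
Mean = α/β = 61.6/11.4 = 5.404.
The posterior is right-skewed, so the mean exceeds the mode.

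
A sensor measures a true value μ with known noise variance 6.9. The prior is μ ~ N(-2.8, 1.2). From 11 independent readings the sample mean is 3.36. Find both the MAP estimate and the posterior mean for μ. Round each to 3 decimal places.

μ_MAP = 1.245, E[μ|data] = 1.245

Posterior for μ is Normal. Precision-weighted mean: (1/1.2·-2.8 + 11/6.9·3.36) / (1/1.2 + 11/6.9) = 1.245.
A Normal posterior is symmetric, so mode = mean.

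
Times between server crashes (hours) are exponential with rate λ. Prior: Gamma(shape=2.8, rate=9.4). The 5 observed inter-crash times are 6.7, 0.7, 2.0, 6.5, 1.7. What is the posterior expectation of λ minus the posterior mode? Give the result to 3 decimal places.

0.037

Σ times = 17.6. Posterior: Gamma(shape = 2.8+5 = 7.8, rate = 9.4+17.6 = 27.0).
Mode = (α−1)/β = 6.8/27.0 = 0.252.
Mean = α/β = 7.8/27.0 = 0.289.
Difference = 0.289 − 0.252 = 0.037.
The mean is pulled above the mode by the posterior's right skew.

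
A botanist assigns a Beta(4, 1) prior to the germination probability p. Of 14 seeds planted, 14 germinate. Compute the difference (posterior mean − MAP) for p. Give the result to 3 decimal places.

Posterior: Beta(4+14, 1+0) = Beta(18, 1).
Since β = 1 ≤ 1 and α > 1, the Beta density is monotone increasing on [0,1]; the mode is at 1.
Mean = 18/(18+1) = 0.947.
Difference = 0.947 − 1.000 = -0.053.

-0.053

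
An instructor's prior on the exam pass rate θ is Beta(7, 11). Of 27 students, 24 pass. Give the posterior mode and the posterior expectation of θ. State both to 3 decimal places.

Posterior: Beta(7+24, 11+3) = Beta(31, 14).
Mode = (31−1)/(31+14−2) = 30/43 = 0.698.
Mean = 31/(31+14) = 31/45 = 0.689.
The posterior is left-skewed, so the mode exceeds the mean.

MAP = 0.698; posterior mean = 0.689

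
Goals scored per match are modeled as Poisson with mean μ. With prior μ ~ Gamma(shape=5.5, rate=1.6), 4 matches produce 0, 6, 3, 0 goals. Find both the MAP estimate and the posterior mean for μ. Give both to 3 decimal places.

MAP = 2.411, posterior mean = 2.589

Σ counts = 9. Posterior: Gamma(shape = 5.5+9 = 14.5, rate = 1.6+4 = 5.6).
Mode = (α−1)/β = 13.5/5.6 = 2.411.
Mean = α/β = 14.5/5.6 = 2.589.
Mean > mode: the posterior has a right tail.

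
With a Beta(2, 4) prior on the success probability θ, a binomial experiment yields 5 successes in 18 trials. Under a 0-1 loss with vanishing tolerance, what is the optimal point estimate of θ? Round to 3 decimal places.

0.273

Posterior: Beta(2+5, 4+13) = Beta(7, 17).
Mode = (7−1)/(7+17−2) = 6/22 = 0.273.
Mean = 7/(7+17) = 7/24 = 0.292.
This is the posterior mode — the MAP estimate.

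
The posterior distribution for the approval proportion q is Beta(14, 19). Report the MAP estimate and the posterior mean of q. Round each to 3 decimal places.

MAP estimate = 0.419, posterior mean = 0.424

Mode = (14−1)/(14+19−2) = 13/31 = 0.419.
Mean = 14/(14+19) = 14/33 = 0.424.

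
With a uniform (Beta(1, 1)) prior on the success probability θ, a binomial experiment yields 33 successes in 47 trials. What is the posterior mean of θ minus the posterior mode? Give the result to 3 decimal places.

Posterior: Beta(1+33, 1+14) = Beta(34, 15).
Mode = (34−1)/(34+15−2) = 33/47 = 0.702.
With a flat prior the MAP equals the MLE, 33/47.
Mean = 34/(34+15) = 34/49 = 0.694.
Difference = 0.694 − 0.702 = -0.008.
Mode > mean: the posterior has a left tail.

-0.008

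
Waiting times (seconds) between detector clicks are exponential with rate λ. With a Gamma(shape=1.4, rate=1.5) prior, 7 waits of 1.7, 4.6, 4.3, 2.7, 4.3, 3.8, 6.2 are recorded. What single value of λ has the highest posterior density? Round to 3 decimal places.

0.254

Σ times = 27.6. Posterior: Gamma(shape = 1.4+7 = 8.4, rate = 1.5+27.6 = 29.1).
Mode = (α−1)/β = 7.4/29.1 = 0.254.
Mean = α/β = 8.4/29.1 = 0.289.
This is the posterior mode — the MAP estimate.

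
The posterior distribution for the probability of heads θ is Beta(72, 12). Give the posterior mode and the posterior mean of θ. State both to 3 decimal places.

MAP: 0.866. Posterior mean: 0.857.

Mode = (72−1)/(72+12−2) = 71/82 = 0.866.
Mean = 72/(72+12) = 72/84 = 0.857.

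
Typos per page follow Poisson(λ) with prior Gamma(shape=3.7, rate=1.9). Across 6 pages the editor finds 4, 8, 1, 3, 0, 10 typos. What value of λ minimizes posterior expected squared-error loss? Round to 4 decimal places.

3.7595

Σ counts = 26. Posterior: Gamma(shape = 3.7+26 = 29.7, rate = 1.9+6 = 7.9).
Mode = (α−1)/β = 28.7/7.9 = 3.6329.
Mean = α/β = 29.7/7.9 = 3.7595.
Squared-error loss ⇒ the optimal estimator is the posterior mean.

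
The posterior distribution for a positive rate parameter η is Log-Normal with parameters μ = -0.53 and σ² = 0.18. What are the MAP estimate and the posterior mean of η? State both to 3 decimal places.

Mode = exp(μ − σ²) = exp(-0.71) = 0.492.
Mean = exp(μ + σ²/2) = exp(-0.440) = 0.644.

MAP: 0.492. Posterior mean: 0.644.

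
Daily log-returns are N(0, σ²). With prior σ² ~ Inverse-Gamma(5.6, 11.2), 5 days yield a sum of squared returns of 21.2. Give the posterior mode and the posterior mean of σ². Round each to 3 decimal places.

Posterior: Inverse-Gamma(shape = 5.6+5/2 = 8.1, scale = 11.2+21.2/2 = 21.8).
Mode = β/(α+1) = 21.8/9.1 = 2.396.
Mean = β/(α−1) = 21.8/7.1 = 3.070.

MAP = 2.396, posterior mean = 3.070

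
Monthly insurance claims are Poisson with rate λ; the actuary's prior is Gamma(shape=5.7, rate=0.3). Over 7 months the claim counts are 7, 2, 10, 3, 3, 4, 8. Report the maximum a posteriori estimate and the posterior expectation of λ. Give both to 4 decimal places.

MAP = 5.7123; posterior mean = 5.8493

Σ counts = 37. Posterior: Gamma(shape = 5.7+37 = 42.7, rate = 0.3+7 = 7.3).
Mode = (α−1)/β = 41.7/7.3 = 5.7123.
Mean = α/β = 42.7/7.3 = 5.8493.
The mean is pulled above the mode by the posterior's right skew.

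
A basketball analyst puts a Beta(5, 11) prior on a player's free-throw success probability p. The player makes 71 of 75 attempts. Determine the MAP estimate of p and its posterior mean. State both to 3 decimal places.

Posterior: Beta(5+71, 11+4) = Beta(76, 15).
Mode = (76−1)/(76+15−2) = 75/89 = 0.843.
Mean = 76/(76+15) = 76/91 = 0.835.
The mean is pulled below the mode by the posterior's left skew.

p_MAP = 0.843, E[p|data] = 0.835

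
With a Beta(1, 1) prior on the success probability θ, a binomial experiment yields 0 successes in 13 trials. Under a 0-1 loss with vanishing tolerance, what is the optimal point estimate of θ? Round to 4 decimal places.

0.0000

Posterior: Beta(1+0, 1+13) = Beta(1, 14).
Since α = 1 ≤ 1 and β > 1, the Beta density is monotone decreasing on [0,1]; the mode is at 0.
Mean = 1/(1+14) = 0.0667.
This is the posterior mode — the MAP estimate.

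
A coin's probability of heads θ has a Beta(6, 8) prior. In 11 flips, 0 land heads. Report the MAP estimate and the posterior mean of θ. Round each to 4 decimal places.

Posterior: Beta(6+0, 8+11) = Beta(6, 19).
Mode = (6−1)/(6+19−2) = 5/23 = 0.2174.
Mean = 6/(6+19) = 6/25 = 0.2400.
The posterior is right-skewed, so the mean exceeds the mode.

θ_MAP = 0.2174, E[θ|data] = 0.2400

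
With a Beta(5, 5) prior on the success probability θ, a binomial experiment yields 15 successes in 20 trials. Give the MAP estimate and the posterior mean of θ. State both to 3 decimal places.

Posterior: Beta(5+15, 5+5) = Beta(20, 10).
Mode = (20−1)/(20+10−2) = 19/28 = 0.679.
Mean = 20/(20+10) = 20/30 = 0.667.

θ_MAP = 0.679, E[θ|data] = 0.667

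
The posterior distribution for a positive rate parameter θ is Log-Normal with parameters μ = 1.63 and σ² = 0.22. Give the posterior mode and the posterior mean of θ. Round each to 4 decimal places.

MAP: 4.0960. Posterior mean: 5.6973.

Mode = exp(μ − σ²) = exp(1.41) = 4.0960.
Mean = exp(μ + σ²/2) = exp(1.740) = 5.6973.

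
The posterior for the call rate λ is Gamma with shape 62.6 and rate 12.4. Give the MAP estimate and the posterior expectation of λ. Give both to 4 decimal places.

MAP = 4.9677, posterior mean = 5.0484

Mode = (α−1)/β = 61.6/12.4 = 4.9677.
Mean = α/β = 62.6/12.4 = 5.0484.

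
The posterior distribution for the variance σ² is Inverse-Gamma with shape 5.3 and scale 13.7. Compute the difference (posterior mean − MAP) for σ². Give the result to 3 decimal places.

Mode = β/(α+1) = 13.7/6.3 = 2.175.
Mean = β/(α−1) = 13.7/4.3 = 3.186.
Difference = 3.186 − 2.175 = 1.011.

1.011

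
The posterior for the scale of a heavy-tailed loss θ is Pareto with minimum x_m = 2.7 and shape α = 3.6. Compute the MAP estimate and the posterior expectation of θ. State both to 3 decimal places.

MAP estimate = 2.700, posterior expectation = 3.738

The Pareto density is strictly decreasing on [x_m, ∞), so the mode is x_m = 2.700.
Mean = α·x_m/(α−1) = 3.6·2.7/2.6 = 3.738.
The mean is pulled above the mode by the posterior's right skew.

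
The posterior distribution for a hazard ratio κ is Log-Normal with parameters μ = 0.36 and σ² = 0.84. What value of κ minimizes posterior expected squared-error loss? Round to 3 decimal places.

Mode = exp(μ − σ²) = exp(-0.48) = 0.619.
Mean = exp(μ + σ²/2) = exp(0.780) = 2.181.
Squared-error loss ⇒ the optimal estimator is the posterior mean.

2.181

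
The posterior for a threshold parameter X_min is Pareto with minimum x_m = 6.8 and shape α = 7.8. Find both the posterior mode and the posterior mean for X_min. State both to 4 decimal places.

The Pareto density is strictly decreasing on [x_m, ∞), so the mode is x_m = 6.8000.
Mean = α·x_m/(α−1) = 7.8·6.8/6.8 = 7.8000.
Right-skewed posterior ⇒ mode < mean.

posterior mode = 6.8000, posterior mean = 7.8000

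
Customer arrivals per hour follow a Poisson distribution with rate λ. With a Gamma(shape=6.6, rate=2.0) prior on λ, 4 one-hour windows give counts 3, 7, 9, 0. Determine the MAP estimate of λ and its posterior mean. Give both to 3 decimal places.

MAP estimate = 4.100, posterior mean = 4.267

Σ counts = 19. Posterior: Gamma(shape = 6.6+19 = 25.6, rate = 2.0+4 = 6.0).
Mode = (α−1)/β = 24.6/6.0 = 4.100.
Mean = α/β = 25.6/6.0 = 4.267.
Mean > mode: the posterior has a right tail.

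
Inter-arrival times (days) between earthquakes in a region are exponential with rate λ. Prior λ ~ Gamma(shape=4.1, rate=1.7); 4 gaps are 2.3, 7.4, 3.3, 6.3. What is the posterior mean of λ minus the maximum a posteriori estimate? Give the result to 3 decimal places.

0.048

Σ times = 19.3. Posterior: Gamma(shape = 4.1+4 = 8.1, rate = 1.7+19.3 = 21.0).
Mode = (α−1)/β = 7.1/21.0 = 0.338.
Mean = α/β = 8.1/21.0 = 0.386.
Difference = 0.386 − 0.338 = 0.048.
The posterior is right-skewed, so the mean exceeds the mode.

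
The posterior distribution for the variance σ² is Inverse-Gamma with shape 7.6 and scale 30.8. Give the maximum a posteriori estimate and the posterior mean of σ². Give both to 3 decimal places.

MAP = 3.581, posterior mean = 4.667

Mode = β/(α+1) = 30.8/8.6 = 3.581.
Mean = β/(α−1) = 30.8/6.6 = 4.667.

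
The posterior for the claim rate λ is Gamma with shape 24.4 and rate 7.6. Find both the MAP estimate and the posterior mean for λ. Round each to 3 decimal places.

MAP = 3.079; posterior mean = 3.211

Mode = (α−1)/β = 23.4/7.6 = 3.079.
Mean = α/β = 24.4/7.6 = 3.211.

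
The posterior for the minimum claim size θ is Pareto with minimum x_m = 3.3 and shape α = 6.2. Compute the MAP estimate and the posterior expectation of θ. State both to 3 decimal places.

MAP estimate = 3.300, posterior expectation = 3.935

The Pareto density is strictly decreasing on [x_m, ∞), so the mode is x_m = 3.300.
Mean = α·x_m/(α−1) = 6.2·3.3/5.2 = 3.935.
The posterior is right-skewed, so the mean exceeds the mode.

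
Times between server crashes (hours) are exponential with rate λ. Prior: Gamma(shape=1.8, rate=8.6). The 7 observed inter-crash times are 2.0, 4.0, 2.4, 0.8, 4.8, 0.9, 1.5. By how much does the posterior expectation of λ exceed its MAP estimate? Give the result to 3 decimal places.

0.040

Σ times = 16.4. Posterior: Gamma(shape = 1.8+7 = 8.8, rate = 8.6+16.4 = 25.0).
Mode = (α−1)/β = 7.8/25.0 = 0.312.
Mean = α/β = 8.8/25.0 = 0.352.
Difference = 0.352 − 0.312 = 0.040.
Right-skewed posterior ⇒ mode < mean.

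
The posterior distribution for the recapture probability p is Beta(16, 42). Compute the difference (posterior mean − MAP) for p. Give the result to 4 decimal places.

Mode = (16−1)/(16+42−2) = 15/56 = 0.2679.
Mean = 16/(16+42) = 16/58 = 0.2759.
Difference = 0.2759 − 0.2679 = 0.0080.

0.0080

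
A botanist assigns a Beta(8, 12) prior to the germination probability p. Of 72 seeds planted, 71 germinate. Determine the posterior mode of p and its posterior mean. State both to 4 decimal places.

p_MAP = 0.8667, E[p|data] = 0.8587

Posterior: Beta(8+71, 12+1) = Beta(79, 13).
Mode = (79−1)/(79+13−2) = 78/90 = 0.8667.
Mean = 79/(79+13) = 79/92 = 0.8587.
Mode > mean: the posterior has a left tail.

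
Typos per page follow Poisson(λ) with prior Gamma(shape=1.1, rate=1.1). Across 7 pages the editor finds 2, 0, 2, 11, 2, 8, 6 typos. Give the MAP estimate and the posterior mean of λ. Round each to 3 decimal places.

MAP: 3.840. Posterior mean: 3.963.

Σ counts = 31. Posterior: Gamma(shape = 1.1+31 = 32.1, rate = 1.1+7 = 8.1).
Mode = (α−1)/β = 31.1/8.1 = 3.840.
Mean = α/β = 32.1/8.1 = 3.963.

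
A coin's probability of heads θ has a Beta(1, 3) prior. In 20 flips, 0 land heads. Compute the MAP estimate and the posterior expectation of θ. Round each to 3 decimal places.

MAP = 0.000; posterior mean = 0.042

Posterior: Beta(1+0, 3+20) = Beta(1, 23).
Since α = 1 ≤ 1 and β > 1, the Beta density is monotone decreasing on [0,1]; the mode is at 0.
Mean = 1/(1+23) = 0.042.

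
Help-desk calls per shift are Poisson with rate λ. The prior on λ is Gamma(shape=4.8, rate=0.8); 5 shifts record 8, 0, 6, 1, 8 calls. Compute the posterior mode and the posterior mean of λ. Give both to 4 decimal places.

MAP = 4.6207; posterior mean = 4.7931

Σ counts = 23. Posterior: Gamma(shape = 4.8+23 = 27.8, rate = 0.8+5 = 5.8).
Mode = (α−1)/β = 26.8/5.8 = 4.6207.
Mean = α/β = 27.8/5.8 = 4.7931.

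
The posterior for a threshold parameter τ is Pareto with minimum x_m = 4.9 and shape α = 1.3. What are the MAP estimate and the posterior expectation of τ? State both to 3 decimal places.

τ_MAP = 4.900, E[τ|data] = 21.233

The Pareto density is strictly decreasing on [x_m, ∞), so the mode is x_m = 4.900.
Mean = α·x_m/(α−1) = 1.3·4.9/0.3 = 21.233.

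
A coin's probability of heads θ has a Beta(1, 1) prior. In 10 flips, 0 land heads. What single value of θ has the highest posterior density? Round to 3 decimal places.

Posterior: Beta(1+0, 1+10) = Beta(1, 11).
Since α = 1 ≤ 1 and β > 1, the Beta density is monotone decreasing on [0,1]; the mode is at 0.
Mean = 1/(1+11) = 0.083.
This is the posterior mode — the MAP estimate.

0.000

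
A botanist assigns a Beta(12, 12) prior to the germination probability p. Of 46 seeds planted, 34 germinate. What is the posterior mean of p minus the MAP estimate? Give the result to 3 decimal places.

-0.005

Posterior: Beta(12+34, 12+12) = Beta(46, 24).
Mode = (46−1)/(46+24−2) = 45/68 = 0.662.
Mean = 46/(46+24) = 46/70 = 0.657.
Difference = 0.657 − 0.662 = -0.005.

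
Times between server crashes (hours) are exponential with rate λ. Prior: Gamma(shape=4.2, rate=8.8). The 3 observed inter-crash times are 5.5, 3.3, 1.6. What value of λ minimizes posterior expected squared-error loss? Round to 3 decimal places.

0.375

Σ times = 10.4. Posterior: Gamma(shape = 4.2+3 = 7.2, rate = 8.8+10.4 = 19.2).
Mode = (α−1)/β = 6.2/19.2 = 0.323.
Mean = α/β = 7.2/19.2 = 0.375.
Squared-error loss ⇒ the optimal estimator is the posterior mean.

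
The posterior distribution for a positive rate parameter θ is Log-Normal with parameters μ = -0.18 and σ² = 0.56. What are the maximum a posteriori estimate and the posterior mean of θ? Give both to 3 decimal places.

Mode = exp(μ − σ²) = exp(-0.74) = 0.477.
Mean = exp(μ + σ²/2) = exp(0.100) = 1.105.
The mean is pulled above the mode by the posterior's right skew.

MAP = 0.477; posterior mean = 1.105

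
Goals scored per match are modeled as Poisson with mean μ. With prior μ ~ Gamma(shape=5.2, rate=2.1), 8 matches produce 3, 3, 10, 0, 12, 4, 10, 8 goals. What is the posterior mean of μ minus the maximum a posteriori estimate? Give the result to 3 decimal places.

Σ counts = 50. Posterior: Gamma(shape = 5.2+50 = 55.2, rate = 2.1+8 = 10.1).
Mode = (α−1)/β = 54.2/10.1 = 5.366.
Mean = α/β = 55.2/10.1 = 5.465.
Difference = 5.465 − 5.366 = 0.099.

0.099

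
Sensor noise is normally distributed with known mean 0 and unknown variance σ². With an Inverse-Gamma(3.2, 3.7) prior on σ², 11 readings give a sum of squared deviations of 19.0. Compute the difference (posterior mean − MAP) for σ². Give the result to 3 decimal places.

Posterior: Inverse-Gamma(shape = 3.2+11/2 = 8.7, scale = 3.7+19.0/2 = 13.2).
Mode = β/(α+1) = 13.2/9.7 = 1.361.
Mean = β/(α−1) = 13.2/7.7 = 1.714.
Difference = 1.714 − 1.361 = 0.353.

0.353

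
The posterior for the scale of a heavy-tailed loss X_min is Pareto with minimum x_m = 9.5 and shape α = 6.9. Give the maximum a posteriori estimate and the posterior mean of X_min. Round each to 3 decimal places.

MAP = 9.500, posterior mean = 11.110

The Pareto density is strictly decreasing on [x_m, ∞), so the mode is x_m = 9.500.
Mean = α·x_m/(α−1) = 6.9·9.5/5.9 = 11.110.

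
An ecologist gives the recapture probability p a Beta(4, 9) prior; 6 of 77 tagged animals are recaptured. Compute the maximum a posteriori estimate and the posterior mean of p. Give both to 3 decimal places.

MAP: 0.102. Posterior mean: 0.111.

Posterior: Beta(4+6, 9+71) = Beta(10, 80).
Mode = (10−1)/(10+80−2) = 9/88 = 0.102.
Mean = 10/(10+80) = 10/90 = 0.111.
Mean > mode: the posterior has a right tail.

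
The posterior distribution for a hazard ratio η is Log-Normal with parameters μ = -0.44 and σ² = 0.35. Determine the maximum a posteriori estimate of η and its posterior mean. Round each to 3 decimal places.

Mode = exp(μ − σ²) = exp(-0.79) = 0.454.
Mean = exp(μ + σ²/2) = exp(-0.265) = 0.767.
The mean is pulled above the mode by the posterior's right skew.

MAP: 0.454. Posterior mean: 0.767.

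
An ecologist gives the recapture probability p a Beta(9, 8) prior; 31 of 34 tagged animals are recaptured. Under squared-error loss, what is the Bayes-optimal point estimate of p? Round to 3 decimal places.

Posterior: Beta(9+31, 8+3) = Beta(40, 11).
Mode = (40−1)/(40+11−2) = 39/49 = 0.796.
Mean = 40/(40+11) = 40/51 = 0.784.
Squared-error loss ⇒ the optimal estimator is the posterior mean.

0.784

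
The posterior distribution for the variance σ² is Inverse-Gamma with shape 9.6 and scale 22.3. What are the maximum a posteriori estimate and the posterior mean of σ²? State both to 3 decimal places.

Mode = β/(α+1) = 22.3/10.6 = 2.104.
Mean = β/(α−1) = 22.3/8.6 = 2.593.
The mean is pulled above the mode by the posterior's right skew.

MAP: 2.104. Posterior mean: 2.593.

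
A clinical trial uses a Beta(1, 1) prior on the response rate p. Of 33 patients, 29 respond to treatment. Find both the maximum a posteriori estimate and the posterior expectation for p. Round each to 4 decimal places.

Posterior: Beta(1+29, 1+4) = Beta(30, 5).
Mode = (30−1)/(30+5−2) = 29/33 = 0.8788.
With a flat prior the MAP equals the MLE, 29/33.
Mean = 30/(30+5) = 30/35 = 0.8571.
The posterior is left-skewed, so the mode exceeds the mean.

maximum a posteriori estimate = 0.8788, posterior expectation = 0.8571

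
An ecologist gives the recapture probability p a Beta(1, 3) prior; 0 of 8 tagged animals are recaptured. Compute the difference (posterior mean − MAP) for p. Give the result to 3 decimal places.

0.083

Posterior: Beta(1+0, 3+8) = Beta(1, 11).
Since α = 1 ≤ 1 and β > 1, the Beta density is monotone decreasing on [0,1]; the mode is at 0.
Mean = 1/(1+11) = 0.083.
Difference = 0.083 − 0.000 = 0.083.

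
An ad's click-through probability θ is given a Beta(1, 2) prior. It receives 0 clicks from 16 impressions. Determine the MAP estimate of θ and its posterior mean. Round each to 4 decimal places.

MAP = 0.0000, posterior mean = 0.0526

Posterior: Beta(1+0, 2+16) = Beta(1, 18).
Since α = 1 ≤ 1 and β > 1, the Beta density is monotone decreasing on [0,1]; the mode is at 0.
Mean = 1/(1+18) = 0.0526.
The posterior is right-skewed, so the mean exceeds the mode.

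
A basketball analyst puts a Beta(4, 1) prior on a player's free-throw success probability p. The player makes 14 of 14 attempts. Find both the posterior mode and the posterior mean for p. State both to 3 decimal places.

posterior mode = 1.000, posterior mean = 0.947

Posterior: Beta(4+14, 1+0) = Beta(18, 1).
Since β = 1 ≤ 1 and α > 1, the Beta density is monotone increasing on [0,1]; the mode is at 1.
Mean = 18/(18+1) = 0.947.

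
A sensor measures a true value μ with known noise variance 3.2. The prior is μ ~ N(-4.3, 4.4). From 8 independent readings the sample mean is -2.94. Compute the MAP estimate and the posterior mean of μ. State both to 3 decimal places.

Posterior for μ is Normal. Precision-weighted mean: (1/4.4·-4.3 + 8/3.2·-2.94) / (1/4.4 + 8/3.2) = -3.053.
A Normal posterior is symmetric, so mode = mean.

MAP = -3.053; posterior mean = -3.053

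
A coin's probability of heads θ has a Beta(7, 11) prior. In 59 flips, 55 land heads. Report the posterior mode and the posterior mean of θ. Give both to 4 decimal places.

Posterior: Beta(7+55, 11+4) = Beta(62, 15).
Mode = (62−1)/(62+15−2) = 61/75 = 0.8133.
Mean = 62/(62+15) = 62/77 = 0.8052.

MAP: 0.8133. Posterior mean: 0.8052.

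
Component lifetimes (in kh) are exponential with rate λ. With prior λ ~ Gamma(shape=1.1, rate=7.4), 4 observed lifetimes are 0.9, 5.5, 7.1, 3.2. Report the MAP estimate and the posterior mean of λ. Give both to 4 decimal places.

Σ times = 16.7. Posterior: Gamma(shape = 1.1+4 = 5.1, rate = 7.4+16.7 = 24.1).
Mode = (α−1)/β = 4.1/24.1 = 0.1701.
Mean = α/β = 5.1/24.1 = 0.2116.
The mean is pulled above the mode by the posterior's right skew.

MAP = 0.1701, posterior mean = 0.2116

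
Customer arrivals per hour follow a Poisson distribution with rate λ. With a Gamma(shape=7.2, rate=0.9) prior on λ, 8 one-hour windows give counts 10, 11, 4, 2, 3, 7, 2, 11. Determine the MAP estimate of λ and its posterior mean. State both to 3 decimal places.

MAP: 6.315. Posterior mean: 6.427.

Σ counts = 50. Posterior: Gamma(shape = 7.2+50 = 57.2, rate = 0.9+8 = 8.9).
Mode = (α−1)/β = 56.2/8.9 = 6.315.
Mean = α/β = 57.2/8.9 = 6.427.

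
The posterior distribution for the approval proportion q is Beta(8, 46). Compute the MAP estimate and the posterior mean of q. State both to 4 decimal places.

Mode = (8−1)/(8+46−2) = 7/52 = 0.1346.
Mean = 8/(8+46) = 8/54 = 0.1481.

MAP estimate = 0.1346, posterior mean = 0.1481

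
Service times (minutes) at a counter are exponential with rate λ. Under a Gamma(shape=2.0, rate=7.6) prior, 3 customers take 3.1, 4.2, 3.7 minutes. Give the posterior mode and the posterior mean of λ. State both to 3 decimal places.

MAP: 0.215. Posterior mean: 0.269.

Σ times = 11.0. Posterior: Gamma(shape = 2.0+3 = 5.0, rate = 7.6+11.0 = 18.6).
Mode = (α−1)/β = 4.0/18.6 = 0.215.
Mean = α/β = 5.0/18.6 = 0.269.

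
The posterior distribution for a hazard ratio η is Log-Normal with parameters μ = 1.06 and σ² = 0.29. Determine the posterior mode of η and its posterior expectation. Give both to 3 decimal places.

Mode = exp(μ − σ²) = exp(0.77) = 2.160.
Mean = exp(μ + σ²/2) = exp(1.205) = 3.337.
Mean > mode: the posterior has a right tail.

MAP = 2.160, posterior mean = 3.337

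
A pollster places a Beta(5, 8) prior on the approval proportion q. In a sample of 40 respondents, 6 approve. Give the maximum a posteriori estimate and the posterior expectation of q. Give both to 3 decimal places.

MAP = 0.196; posterior mean = 0.208

Posterior: Beta(5+6, 8+34) = Beta(11, 42).
Mode = (11−1)/(11+42−2) = 10/51 = 0.196.
Mean = 11/(11+42) = 11/53 = 0.208.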